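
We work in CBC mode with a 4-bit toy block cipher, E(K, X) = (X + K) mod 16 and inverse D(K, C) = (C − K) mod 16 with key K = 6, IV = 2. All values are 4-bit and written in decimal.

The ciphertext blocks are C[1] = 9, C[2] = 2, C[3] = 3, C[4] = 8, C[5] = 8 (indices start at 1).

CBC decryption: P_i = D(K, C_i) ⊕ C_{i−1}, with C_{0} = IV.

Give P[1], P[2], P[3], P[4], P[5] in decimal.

P[1]: D(K, 9) = 3; 3 ⊕ 2 = 1.
P[2]: D(K, 2) = 12; 12 ⊕ 9 = 5.
P[3]: D(K, 3) = 13; 13 ⊕ 2 = 15.
P[4]: D(K, 8) = 2; 2 ⊕ 3 = 1.
P[5]: D(K, 8) = 2; 2 ⊕ 8 = 10.

P[1] = 1, P[2] = 5, P[3] = 15, P[4] = 1, P[5] = 10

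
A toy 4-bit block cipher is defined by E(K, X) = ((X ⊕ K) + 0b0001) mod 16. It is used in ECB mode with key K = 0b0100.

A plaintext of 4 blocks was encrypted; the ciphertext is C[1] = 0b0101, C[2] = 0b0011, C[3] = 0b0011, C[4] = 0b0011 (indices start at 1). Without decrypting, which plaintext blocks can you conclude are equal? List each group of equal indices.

P[2] = P[3] = P[4]

ECB encrypts each block independently with the same key, so equal ciphertext blocks imply equal plaintext blocks.
C[2] = C[3] = C[4] = 0b0011, so P[2] = P[3] = P[4].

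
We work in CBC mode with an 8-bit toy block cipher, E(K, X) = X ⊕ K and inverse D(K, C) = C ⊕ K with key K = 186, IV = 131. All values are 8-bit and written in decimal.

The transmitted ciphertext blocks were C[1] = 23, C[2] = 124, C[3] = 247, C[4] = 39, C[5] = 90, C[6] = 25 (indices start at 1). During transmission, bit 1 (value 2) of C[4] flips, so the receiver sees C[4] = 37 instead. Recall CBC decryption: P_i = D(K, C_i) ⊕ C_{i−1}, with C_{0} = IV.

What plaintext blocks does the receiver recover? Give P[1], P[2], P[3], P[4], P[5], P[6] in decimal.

Only C[4] changed, to 37. In CBC, a change in C_i garbles P_i and flips the same bit in P_{i+1}. Decrypting the received ciphertext:
P[1]: D(K, 23) = 173; 173 ⊕ 131 = 46.
P[2]: D(K, 124) = 198; 198 ⊕ 23 = 209.
P[3]: D(K, 247) = 77; 77 ⊕ 124 = 49.
P[4]: D(K, 37) = 159; 159 ⊕ 247 = 104.
P[5]: D(K, 90) = 224; 224 ⊕ 37 = 197.
P[6]: D(K, 25) = 163; 163 ⊕ 90 = 249.
Blocks that differ from the original plaintext: P[4], P[5].

P[1] = 46, P[2] = 209, P[3] = 49, P[4] = 104, P[5] = 197, P[6] = 249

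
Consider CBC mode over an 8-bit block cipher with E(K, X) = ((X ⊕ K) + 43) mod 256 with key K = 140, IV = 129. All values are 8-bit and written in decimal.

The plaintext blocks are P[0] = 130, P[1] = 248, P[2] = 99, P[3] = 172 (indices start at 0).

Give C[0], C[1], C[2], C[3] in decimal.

CBC encryption: C_i = E(K, P_i ⊕ C_{i−1}), with C_{−1} = IV.
C[0]: P[0] ⊕ 129 = 3; E(K, 3) = 186.
C[1]: P[1] ⊕ 186 = 66; E(K, 66) = 249.
C[2]: P[2] ⊕ 249 = 154; E(K, 154) = 65.
C[3]: P[3] ⊕ 65 = 237; E(K, 237) = 140.

C[0] = 186, C[1] = 249, C[2] = 65, C[3] = 140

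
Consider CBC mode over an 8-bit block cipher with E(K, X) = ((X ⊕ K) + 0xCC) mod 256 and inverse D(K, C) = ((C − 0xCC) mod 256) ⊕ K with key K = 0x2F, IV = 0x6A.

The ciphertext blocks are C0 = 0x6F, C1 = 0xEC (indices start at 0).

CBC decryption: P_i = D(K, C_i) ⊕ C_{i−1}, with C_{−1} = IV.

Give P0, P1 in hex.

P0: D(K, 0x6F) = 0x8C; 0x8C ⊕ 0x6A = 0xE6.
P1: D(K, 0xEC) = 0x0F; 0x0F ⊕ 0x6F = 0x60.

P0 = 0xE6, P1 = 0x60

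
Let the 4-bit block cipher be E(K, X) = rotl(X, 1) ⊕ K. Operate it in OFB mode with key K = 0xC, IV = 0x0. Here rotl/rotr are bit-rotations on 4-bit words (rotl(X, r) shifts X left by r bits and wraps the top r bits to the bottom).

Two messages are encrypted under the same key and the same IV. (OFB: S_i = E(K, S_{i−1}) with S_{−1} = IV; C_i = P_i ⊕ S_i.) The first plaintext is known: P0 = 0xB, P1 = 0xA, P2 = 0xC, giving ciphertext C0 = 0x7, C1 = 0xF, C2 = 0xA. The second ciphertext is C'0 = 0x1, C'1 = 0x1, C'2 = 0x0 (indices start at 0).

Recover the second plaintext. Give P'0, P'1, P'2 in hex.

In OFB with a reused IV, both messages share the same keystream S_i, so C_i ⊕ C'_i = P_i ⊕ P'_i and thus P'_i = P_i ⊕ C_i ⊕ C'_i.
P'0: 0xB ⊕ 0x7 ⊕ 0x1 = 0xD.
P'1: 0xA ⊕ 0xF ⊕ 0x1 = 0x4.
P'2: 0xC ⊕ 0xA ⊕ 0x0 = 0x6.

P'0 = 0xD, P'1 = 0x4, P'2 = 0x6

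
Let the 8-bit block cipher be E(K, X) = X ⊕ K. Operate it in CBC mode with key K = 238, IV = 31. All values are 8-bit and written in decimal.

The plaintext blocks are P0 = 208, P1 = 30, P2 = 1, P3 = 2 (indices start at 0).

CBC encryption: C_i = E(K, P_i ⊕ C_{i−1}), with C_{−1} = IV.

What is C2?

C2 = 62

C0: P0 ⊕ 31 = 207; E(K, 207) = 33.
C1: P1 ⊕ 33 = 63; E(K, 63) = 209.
C2: P2 ⊕ 209 = 208; E(K, 208) = 62.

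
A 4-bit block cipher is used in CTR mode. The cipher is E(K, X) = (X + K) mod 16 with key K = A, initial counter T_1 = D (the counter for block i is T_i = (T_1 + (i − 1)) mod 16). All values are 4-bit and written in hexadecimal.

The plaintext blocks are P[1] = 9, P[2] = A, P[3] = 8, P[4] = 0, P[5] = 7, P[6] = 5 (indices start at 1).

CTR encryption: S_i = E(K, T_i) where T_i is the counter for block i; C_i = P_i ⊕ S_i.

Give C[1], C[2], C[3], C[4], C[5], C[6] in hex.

C[1] = E, C[2] = 2, C[3] = 1, C[4] = A, C[5] = C, C[6] = 9

C[1]: T = D, S = E(K, T) = 7; 9 ⊕ 7 = E.
C[2]: T = E, S = E(K, T) = 8; A ⊕ 8 = 2.
C[3]: T = F, S = E(K, T) = 9; 8 ⊕ 9 = 1.
C[4]: T = 0, S = E(K, T) = A; 0 ⊕ A = A.
C[5]: T = 1, S = E(K, T) = B; 7 ⊕ B = C.
C[6]: T = 2, S = E(K, T) = C; 5 ⊕ C = 9.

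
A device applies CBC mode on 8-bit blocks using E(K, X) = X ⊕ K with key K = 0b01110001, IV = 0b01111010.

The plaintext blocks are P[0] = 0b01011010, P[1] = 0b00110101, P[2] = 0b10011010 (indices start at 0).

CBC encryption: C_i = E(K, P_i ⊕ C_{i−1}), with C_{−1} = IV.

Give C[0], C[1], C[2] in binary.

C[0] = 0b01010001, C[1] = 0b00010101, C[2] = 0b11111110

C[0]: P[0] ⊕ 0b01111010 = 0b00100000; E(K, 0b00100000) = 0b01010001.
C[1]: P[1] ⊕ 0b01010001 = 0b01100100; E(K, 0b01100100) = 0b00010101.
C[2]: P[2] ⊕ 0b00010101 = 0b10001111; E(K, 0b10001111) = 0b11111110.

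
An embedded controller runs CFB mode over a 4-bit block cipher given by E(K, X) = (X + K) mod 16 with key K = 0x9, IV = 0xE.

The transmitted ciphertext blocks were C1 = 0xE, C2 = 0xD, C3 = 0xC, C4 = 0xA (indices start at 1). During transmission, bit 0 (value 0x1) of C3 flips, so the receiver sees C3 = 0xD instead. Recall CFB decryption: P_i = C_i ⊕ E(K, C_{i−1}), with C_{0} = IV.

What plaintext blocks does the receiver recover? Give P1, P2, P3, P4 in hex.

P1 = 0x9, P2 = 0xA, P3 = 0xB, P4 = 0xC

Only C3 changed, to 0xD. In CFB, a change in C_i flips the same bit in P_i and garbles P_{i+1}. Decrypting the received ciphertext:
P1: E(K, 0xE) = 0x7; 0xE ⊕ 0x7 = 0x9.
P2: E(K, 0xE) = 0x7; 0xD ⊕ 0x7 = 0xA.
P3: E(K, 0xD) = 0x6; 0xD ⊕ 0x6 = 0xB.
P4: E(K, 0xD) = 0x6; 0xA ⊕ 0x6 = 0xC.
Blocks that differ from the original plaintext: P3, P4.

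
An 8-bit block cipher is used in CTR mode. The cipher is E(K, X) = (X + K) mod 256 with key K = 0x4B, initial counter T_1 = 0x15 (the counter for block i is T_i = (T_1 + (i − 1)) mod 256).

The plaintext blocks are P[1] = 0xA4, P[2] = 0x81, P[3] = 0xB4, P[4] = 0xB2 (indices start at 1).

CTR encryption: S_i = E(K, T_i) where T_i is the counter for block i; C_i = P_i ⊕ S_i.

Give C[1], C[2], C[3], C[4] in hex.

C[1]: T = 0x15, S = E(K, T) = 0x60; 0xA4 ⊕ 0x60 = 0xC4.
C[2]: T = 0x16, S = E(K, T) = 0x61; 0x81 ⊕ 0x61 = 0xE0.
C[3]: T = 0x17, S = E(K, T) = 0x62; 0xB4 ⊕ 0x62 = 0xD6.
C[4]: T = 0x18, S = E(K, T) = 0x63; 0xB2 ⊕ 0x63 = 0xD1.

C[1] = 0xC4, C[2] = 0xE0, C[3] = 0xD6, C[4] = 0xD1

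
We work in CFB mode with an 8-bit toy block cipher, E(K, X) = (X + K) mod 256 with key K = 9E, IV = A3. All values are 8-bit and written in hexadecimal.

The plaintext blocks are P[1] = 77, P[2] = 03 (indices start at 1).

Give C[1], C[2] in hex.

C[1] = 36, C[2] = D7

CFB encryption: C_i = P_i ⊕ E(K, C_{i−1}), with C_{0} = IV.
C[1]: E(K, A3) = 41; 77 ⊕ 41 = 36.
C[2]: E(K, 36) = D4; 03 ⊕ D4 = D7.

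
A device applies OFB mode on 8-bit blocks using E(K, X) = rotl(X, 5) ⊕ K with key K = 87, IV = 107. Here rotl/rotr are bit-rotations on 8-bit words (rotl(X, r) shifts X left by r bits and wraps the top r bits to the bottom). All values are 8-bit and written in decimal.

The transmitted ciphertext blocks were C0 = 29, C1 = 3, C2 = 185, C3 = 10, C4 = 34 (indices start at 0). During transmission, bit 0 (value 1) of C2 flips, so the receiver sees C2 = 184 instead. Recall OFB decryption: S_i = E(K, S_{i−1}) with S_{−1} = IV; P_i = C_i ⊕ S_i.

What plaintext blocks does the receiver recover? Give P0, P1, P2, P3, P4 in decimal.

Only C2 changed, to 184. In OFB, a change in C_i flips the same bit in P_i only; the keystream is unaffected. Decrypting the received ciphertext:
P0: S = E(K, 107) = 58; 29 ⊕ 58 = 39.
P1: S = E(K, 58) = 16; 3 ⊕ 16 = 19.
P2: S = E(K, 16) = 85; 184 ⊕ 85 = 237.
P3: S = E(K, 85) = 253; 10 ⊕ 253 = 247.
P4: S = E(K, 253) = 232; 34 ⊕ 232 = 202.
Blocks that differ from the original plaintext: P2.

P0 = 39, P1 = 19, P2 = 237, P3 = 247, P4 = 202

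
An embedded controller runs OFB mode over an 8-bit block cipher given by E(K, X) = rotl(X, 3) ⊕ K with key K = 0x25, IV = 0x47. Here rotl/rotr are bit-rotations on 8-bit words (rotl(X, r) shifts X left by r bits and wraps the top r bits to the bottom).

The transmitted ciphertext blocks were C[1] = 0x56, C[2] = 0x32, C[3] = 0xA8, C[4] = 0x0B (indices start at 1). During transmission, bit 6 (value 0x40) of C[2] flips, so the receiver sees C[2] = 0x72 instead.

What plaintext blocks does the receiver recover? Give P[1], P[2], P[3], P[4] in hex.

OFB decryption: S_i = E(K, S_{i−1}) with S_{0} = IV; P_i = C_i ⊕ S_i.
Only C[2] changed, to 0x72. In OFB, a change in C_i flips the same bit in P_i only; the keystream is unaffected. Decrypting the received ciphertext:
P[1]: S = E(K, 0x47) = 0x1F; 0x56 ⊕ 0x1F = 0x49.
P[2]: S = E(K, 0x1F) = 0xDD; 0x72 ⊕ 0xDD = 0xAF.
P[3]: S = E(K, 0xDD) = 0xCB; 0xA8 ⊕ 0xCB = 0x63.
P[4]: S = E(K, 0xCB) = 0x7B; 0x0B ⊕ 0x7B = 0x70.
Blocks that differ from the original plaintext: P[2].

P[1] = 0x49, P[2] = 0xAF, P[3] = 0x63, P[4] = 0x70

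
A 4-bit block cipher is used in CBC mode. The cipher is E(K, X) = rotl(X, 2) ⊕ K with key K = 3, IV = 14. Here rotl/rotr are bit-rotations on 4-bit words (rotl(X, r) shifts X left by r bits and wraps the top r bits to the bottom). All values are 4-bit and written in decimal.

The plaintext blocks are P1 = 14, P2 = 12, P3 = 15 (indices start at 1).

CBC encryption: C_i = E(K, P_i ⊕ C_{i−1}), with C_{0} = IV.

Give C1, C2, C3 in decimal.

C1 = 3, C2 = 12, C3 = 15

C1: P1 ⊕ 14 = 0; E(K, 0) = 3.
C2: P2 ⊕ 3 = 15; E(K, 15) = 12.
C3: P3 ⊕ 12 = 3; E(K, 3) = 15.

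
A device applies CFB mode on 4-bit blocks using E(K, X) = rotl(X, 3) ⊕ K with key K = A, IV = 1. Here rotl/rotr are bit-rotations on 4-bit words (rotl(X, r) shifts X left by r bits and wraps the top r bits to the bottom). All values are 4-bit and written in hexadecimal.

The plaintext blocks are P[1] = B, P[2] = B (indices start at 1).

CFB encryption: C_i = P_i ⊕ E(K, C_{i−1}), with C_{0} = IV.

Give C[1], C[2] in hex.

C[1] = 9, C[2] = D

C[1]: E(K, 1) = 2; B ⊕ 2 = 9.
C[2]: E(K, 9) = 6; B ⊕ 6 = D.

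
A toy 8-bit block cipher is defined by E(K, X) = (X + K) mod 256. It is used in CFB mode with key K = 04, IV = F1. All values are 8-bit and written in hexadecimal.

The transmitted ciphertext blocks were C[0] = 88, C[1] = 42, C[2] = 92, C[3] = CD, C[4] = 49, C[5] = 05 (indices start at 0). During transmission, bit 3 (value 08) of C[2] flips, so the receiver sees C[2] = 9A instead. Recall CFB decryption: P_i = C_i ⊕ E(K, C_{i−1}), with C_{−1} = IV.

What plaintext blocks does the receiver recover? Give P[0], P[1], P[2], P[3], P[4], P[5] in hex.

P[0] = 7D, P[1] = CE, P[2] = DC, P[3] = 53, P[4] = 98, P[5] = 48

Only C[2] changed, to 9A. In CFB, a change in C_i flips the same bit in P_i and garbles P_{i+1}. Decrypting the received ciphertext:
P[0]: E(K, F1) = F5; 88 ⊕ F5 = 7D.
P[1]: E(K, 88) = 8C; 42 ⊕ 8C = CE.
P[2]: E(K, 42) = 46; 9A ⊕ 46 = DC.
P[3]: E(K, 9A) = 9E; CD ⊕ 9E = 53.
P[4]: E(K, CD) = D1; 49 ⊕ D1 = 98.
P[5]: E(K, 49) = 4D; 05 ⊕ 4D = 48.
Blocks that differ from the original plaintext: P[2], P[3].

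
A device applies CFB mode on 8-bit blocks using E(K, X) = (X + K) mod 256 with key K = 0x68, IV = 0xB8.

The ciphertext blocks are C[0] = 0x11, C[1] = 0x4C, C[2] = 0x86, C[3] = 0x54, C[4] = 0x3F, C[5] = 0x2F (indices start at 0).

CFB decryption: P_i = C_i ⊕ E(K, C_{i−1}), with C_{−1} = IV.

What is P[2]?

P[2]: E(K, 0x4C) = 0xB4; 0x86 ⊕ 0xB4 = 0x32.

P[2] = 0x32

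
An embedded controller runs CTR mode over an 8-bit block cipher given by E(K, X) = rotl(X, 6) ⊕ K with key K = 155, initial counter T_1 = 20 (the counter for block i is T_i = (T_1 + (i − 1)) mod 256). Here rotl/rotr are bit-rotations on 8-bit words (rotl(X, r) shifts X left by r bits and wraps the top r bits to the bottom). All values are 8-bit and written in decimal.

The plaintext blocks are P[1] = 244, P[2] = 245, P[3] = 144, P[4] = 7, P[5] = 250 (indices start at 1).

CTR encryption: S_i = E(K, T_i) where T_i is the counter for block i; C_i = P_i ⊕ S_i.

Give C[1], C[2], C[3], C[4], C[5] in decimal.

C[1]: T = 20, S = E(K, T) = 158; 244 ⊕ 158 = 106.
C[2]: T = 21, S = E(K, T) = 222; 245 ⊕ 222 = 43.
C[3]: T = 22, S = E(K, T) = 30; 144 ⊕ 30 = 142.
C[4]: T = 23, S = E(K, T) = 94; 7 ⊕ 94 = 89.
C[5]: T = 24, S = E(K, T) = 157; 250 ⊕ 157 = 103.

C[1] = 106, C[2] = 43, C[3] = 142, C[4] = 89, C[5] = 103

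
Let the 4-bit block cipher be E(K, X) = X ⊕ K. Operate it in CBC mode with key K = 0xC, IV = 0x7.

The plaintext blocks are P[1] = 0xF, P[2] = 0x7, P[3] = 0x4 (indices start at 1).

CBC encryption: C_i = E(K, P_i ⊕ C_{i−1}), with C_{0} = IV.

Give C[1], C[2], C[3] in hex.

C[1] = 0x4, C[2] = 0xF, C[3] = 0x7

C[1]: P[1] ⊕ 0x7 = 0x8; E(K, 0x8) = 0x4.
C[2]: P[2] ⊕ 0x4 = 0x3; E(K, 0x3) = 0xF.
C[3]: P[3] ⊕ 0xF = 0xB; E(K, 0xB) = 0x7.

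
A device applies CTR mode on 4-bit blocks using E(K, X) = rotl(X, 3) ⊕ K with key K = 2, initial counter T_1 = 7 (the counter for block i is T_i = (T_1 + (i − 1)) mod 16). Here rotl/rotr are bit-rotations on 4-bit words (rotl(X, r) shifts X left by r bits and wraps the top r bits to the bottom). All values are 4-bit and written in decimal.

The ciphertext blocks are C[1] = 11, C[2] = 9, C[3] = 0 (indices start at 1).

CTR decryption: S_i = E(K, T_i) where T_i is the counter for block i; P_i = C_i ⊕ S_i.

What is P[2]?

P[2]: T = 8, S = E(K, T) = 6; 9 ⊕ 6 = 15.

P[2] = 15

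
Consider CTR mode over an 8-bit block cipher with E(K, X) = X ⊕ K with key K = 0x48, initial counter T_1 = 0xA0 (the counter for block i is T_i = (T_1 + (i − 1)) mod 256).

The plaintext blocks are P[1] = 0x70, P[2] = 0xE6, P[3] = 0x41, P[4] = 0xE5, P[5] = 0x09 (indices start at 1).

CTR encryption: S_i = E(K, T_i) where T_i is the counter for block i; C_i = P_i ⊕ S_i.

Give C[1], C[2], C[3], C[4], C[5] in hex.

C[1]: T = 0xA0, S = E(K, T) = 0xE8; 0x70 ⊕ 0xE8 = 0x98.
C[2]: T = 0xA1, S = E(K, T) = 0xE9; 0xE6 ⊕ 0xE9 = 0x0F.
C[3]: T = 0xA2, S = E(K, T) = 0xEA; 0x41 ⊕ 0xEA = 0xAB.
C[4]: T = 0xA3, S = E(K, T) = 0xEB; 0xE5 ⊕ 0xEB = 0x0E.
C[5]: T = 0xA4, S = E(K, T) = 0xEC; 0x09 ⊕ 0xEC = 0xE5.

C[1] = 0x98, C[2] = 0x0F, C[3] = 0xAB, C[4] = 0x0E, C[5] = 0xE5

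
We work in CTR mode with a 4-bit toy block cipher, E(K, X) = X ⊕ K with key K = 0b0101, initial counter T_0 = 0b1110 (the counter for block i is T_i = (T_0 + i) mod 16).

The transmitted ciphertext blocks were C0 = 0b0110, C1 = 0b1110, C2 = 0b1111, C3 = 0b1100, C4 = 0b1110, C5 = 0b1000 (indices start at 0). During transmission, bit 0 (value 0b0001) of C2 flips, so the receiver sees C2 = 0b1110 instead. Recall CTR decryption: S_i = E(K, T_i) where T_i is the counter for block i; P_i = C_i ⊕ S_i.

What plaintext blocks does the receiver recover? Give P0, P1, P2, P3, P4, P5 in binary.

P0 = 0b1101, P1 = 0b0100, P2 = 0b1011, P3 = 0b1000, P4 = 0b1001, P5 = 0b1110

Only C2 changed, to 0b1110. In CTR, a change in C_i flips the same bit in P_i only; the keystream is unaffected. Decrypting the received ciphertext:
P0: T = 0b1110, S = E(K, T) = 0b1011; 0b0110 ⊕ 0b1011 = 0b1101.
P1: T = 0b1111, S = E(K, T) = 0b1010; 0b1110 ⊕ 0b1010 = 0b0100.
P2: T = 0b0000, S = E(K, T) = 0b0101; 0b1110 ⊕ 0b0101 = 0b1011.
P3: T = 0b0001, S = E(K, T) = 0b0100; 0b1100 ⊕ 0b0100 = 0b1000.
P4: T = 0b0010, S = E(K, T) = 0b0111; 0b1110 ⊕ 0b0111 = 0b1001.
P5: T = 0b0011, S = E(K, T) = 0b0110; 0b1000 ⊕ 0b0110 = 0b1110.
Blocks that differ from the original plaintext: P2.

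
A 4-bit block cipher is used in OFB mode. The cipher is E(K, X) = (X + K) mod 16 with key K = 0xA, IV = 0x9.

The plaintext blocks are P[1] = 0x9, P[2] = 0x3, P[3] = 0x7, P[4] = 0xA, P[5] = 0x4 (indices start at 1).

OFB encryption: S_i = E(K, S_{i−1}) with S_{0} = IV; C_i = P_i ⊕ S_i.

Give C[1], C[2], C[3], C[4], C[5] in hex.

C[1]: S = E(K, 0x9) = 0x3; 0x9 ⊕ 0x3 = 0xA.
C[2]: S = E(K, 0x3) = 0xD; 0x3 ⊕ 0xD = 0xE.
C[3]: S = E(K, 0xD) = 0x7; 0x7 ⊕ 0x7 = 0x0.
C[4]: S = E(K, 0x7) = 0x1; 0xA ⊕ 0x1 = 0xB.
C[5]: S = E(K, 0x1) = 0xB; 0x4 ⊕ 0xB = 0xF.

C[1] = 0xA, C[2] = 0xE, C[3] = 0x0, C[4] = 0xB, C[5] = 0xF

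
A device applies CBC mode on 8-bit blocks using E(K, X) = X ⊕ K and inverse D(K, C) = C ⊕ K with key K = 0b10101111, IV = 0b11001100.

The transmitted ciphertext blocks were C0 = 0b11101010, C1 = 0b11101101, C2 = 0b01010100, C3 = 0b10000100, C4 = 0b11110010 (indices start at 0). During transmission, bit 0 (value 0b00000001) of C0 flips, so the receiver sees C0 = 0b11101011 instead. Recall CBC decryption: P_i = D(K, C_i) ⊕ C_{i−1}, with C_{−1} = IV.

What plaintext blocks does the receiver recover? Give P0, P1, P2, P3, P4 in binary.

Only C0 changed, to 0b11101011. In CBC, a change in C_i garbles P_i and flips the same bit in P_{i+1}. Decrypting the received ciphertext:
P0: D(K, 0b11101011) = 0b01000100; 0b01000100 ⊕ 0b11001100 = 0b10001000.
P1: D(K, 0b11101101) = 0b01000010; 0b01000010 ⊕ 0b11101011 = 0b10101001.
P2: D(K, 0b01010100) = 0b11111011; 0b11111011 ⊕ 0b11101101 = 0b00010110.
P3: D(K, 0b10000100) = 0b00101011; 0b00101011 ⊕ 0b01010100 = 0b01111111.
P4: D(K, 0b11110010) = 0b01011101; 0b01011101 ⊕ 0b10000100 = 0b11011001.
Blocks that differ from the original plaintext: P0, P1.

P0 = 0b10001000, P1 = 0b10101001, P2 = 0b00010110, P3 = 0b01111111, P4 = 0b11011001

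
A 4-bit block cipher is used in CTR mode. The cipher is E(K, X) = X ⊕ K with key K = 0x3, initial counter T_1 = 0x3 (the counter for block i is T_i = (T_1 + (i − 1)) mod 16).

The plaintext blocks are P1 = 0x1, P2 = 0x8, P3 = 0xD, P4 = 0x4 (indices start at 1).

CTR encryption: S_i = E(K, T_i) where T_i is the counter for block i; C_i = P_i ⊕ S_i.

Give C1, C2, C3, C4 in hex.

C1 = 0x1, C2 = 0xF, C3 = 0xB, C4 = 0x1

C1: T = 0x3, S = E(K, T) = 0x0; 0x1 ⊕ 0x0 = 0x1.
C2: T = 0x4, S = E(K, T) = 0x7; 0x8 ⊕ 0x7 = 0xF.
C3: T = 0x5, S = E(K, T) = 0x6; 0xD ⊕ 0x6 = 0xB.
C4: T = 0x6, S = E(K, T) = 0x5; 0x4 ⊕ 0x5 = 0x1.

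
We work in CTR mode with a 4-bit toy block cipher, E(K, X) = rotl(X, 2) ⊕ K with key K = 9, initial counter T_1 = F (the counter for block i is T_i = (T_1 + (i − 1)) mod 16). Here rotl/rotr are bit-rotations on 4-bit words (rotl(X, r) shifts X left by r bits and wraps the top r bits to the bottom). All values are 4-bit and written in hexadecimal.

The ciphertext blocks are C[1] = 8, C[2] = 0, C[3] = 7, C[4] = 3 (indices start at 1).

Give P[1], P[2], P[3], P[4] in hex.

CTR decryption: S_i = E(K, T_i) where T_i is the counter for block i; P_i = C_i ⊕ S_i.
P[1]: T = F, S = E(K, T) = 6; 8 ⊕ 6 = E.
P[2]: T = 0, S = E(K, T) = 9; 0 ⊕ 9 = 9.
P[3]: T = 1, S = E(K, T) = D; 7 ⊕ D = A.
P[4]: T = 2, S = E(K, T) = 1; 3 ⊕ 1 = 2.

P[1] = E, P[2] = 9, P[3] = A, P[4] = 2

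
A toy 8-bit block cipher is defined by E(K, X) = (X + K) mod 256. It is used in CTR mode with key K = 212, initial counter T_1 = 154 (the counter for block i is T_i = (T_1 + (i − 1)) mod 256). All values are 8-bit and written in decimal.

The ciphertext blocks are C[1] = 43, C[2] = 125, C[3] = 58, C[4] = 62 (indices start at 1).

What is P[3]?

P[3] = 74

CTR decryption: S_i = E(K, T_i) where T_i is the counter for block i; P_i = C_i ⊕ S_i.
P[3]: T = 156, S = E(K, T) = 112; 58 ⊕ 112 = 74.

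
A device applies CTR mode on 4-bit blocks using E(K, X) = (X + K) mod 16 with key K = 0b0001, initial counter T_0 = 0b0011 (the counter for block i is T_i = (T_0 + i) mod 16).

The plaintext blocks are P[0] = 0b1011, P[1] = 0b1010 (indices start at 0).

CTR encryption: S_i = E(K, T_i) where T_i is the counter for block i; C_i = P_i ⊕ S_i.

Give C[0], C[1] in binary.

C[0]: T = 0b0011, S = E(K, T) = 0b0100; 0b1011 ⊕ 0b0100 = 0b1111.
C[1]: T = 0b0100, S = E(K, T) = 0b0101; 0b1010 ⊕ 0b0101 = 0b1111.

C[0] = 0b1111, C[1] = 0b1111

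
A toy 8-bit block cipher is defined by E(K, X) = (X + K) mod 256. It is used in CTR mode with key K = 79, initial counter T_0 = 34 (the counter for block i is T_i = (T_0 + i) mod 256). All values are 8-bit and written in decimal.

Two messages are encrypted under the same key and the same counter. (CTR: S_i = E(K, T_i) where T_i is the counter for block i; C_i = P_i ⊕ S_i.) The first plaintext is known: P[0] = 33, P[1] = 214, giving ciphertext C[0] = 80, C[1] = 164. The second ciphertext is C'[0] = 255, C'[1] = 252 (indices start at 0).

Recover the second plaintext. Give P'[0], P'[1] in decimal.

In CTR with a reused counter, both messages share the same keystream S_i, so C_i ⊕ C'_i = P_i ⊕ P'_i and thus P'_i = P_i ⊕ C_i ⊕ C'_i.
P'[0]: 33 ⊕ 80 ⊕ 255 = 142.
P'[1]: 214 ⊕ 164 ⊕ 252 = 142.

P'[0] = 142, P'[1] = 142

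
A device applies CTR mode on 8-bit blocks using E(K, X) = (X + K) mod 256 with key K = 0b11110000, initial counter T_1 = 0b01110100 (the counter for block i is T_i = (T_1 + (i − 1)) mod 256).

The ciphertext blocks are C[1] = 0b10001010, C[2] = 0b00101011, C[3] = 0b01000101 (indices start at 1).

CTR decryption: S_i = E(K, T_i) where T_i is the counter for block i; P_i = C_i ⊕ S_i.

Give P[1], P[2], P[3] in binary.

P[1]: T = 0b01110100, S = E(K, T) = 0b01100100; 0b10001010 ⊕ 0b01100100 = 0b11101110.
P[2]: T = 0b01110101, S = E(K, T) = 0b01100101; 0b00101011 ⊕ 0b01100101 = 0b01001110.
P[3]: T = 0b01110110, S = E(K, T) = 0b01100110; 0b01000101 ⊕ 0b01100110 = 0b00100011.

P[1] = 0b11101110, P[2] = 0b01001110, P[3] = 0b00100011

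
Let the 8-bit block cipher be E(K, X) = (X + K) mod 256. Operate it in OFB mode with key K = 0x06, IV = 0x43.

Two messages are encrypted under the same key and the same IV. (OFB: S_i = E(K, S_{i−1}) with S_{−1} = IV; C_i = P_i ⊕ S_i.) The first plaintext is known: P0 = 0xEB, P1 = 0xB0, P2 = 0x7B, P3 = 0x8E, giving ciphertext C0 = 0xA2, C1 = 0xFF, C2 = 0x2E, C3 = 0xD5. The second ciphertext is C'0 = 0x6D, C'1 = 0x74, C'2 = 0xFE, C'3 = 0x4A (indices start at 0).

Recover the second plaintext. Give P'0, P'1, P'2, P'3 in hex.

P'0 = 0x24, P'1 = 0x3B, P'2 = 0xAB, P'3 = 0x11

In OFB with a reused IV, both messages share the same keystream S_i, so C_i ⊕ C'_i = P_i ⊕ P'_i and thus P'_i = P_i ⊕ C_i ⊕ C'_i.
P'0: 0xEB ⊕ 0xA2 ⊕ 0x6D = 0x24.
P'1: 0xB0 ⊕ 0xFF ⊕ 0x74 = 0x3B.
P'2: 0x7B ⊕ 0x2E ⊕ 0xFE = 0xAB.
P'3: 0x8E ⊕ 0xD5 ⊕ 0x4A = 0x11.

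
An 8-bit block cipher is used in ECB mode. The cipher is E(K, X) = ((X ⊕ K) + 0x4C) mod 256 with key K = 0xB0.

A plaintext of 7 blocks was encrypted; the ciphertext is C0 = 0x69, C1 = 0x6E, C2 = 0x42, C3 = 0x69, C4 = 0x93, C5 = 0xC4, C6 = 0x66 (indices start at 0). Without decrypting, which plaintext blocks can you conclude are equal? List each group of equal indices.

P0 = P3

ECB encrypts each block independently with the same key, so equal ciphertext blocks imply equal plaintext blocks.
C0 = C3 = 0x69, so P0 = P3.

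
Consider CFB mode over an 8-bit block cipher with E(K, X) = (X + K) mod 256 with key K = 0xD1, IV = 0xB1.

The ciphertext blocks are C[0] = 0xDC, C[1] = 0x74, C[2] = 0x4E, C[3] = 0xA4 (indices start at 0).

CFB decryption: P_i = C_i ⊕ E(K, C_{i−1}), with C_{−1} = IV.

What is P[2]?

P[2] = 0x0B

P[2]: E(K, 0x74) = 0x45; 0x4E ⊕ 0x45 = 0x0B.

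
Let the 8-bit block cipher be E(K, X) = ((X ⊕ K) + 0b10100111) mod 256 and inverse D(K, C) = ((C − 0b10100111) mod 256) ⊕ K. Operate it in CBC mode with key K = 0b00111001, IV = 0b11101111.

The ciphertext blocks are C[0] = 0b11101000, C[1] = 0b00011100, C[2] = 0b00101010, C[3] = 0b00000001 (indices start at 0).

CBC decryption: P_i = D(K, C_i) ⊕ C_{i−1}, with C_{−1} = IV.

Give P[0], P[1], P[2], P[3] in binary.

P[0]: D(K, 0b11101000) = 0b01111000; 0b01111000 ⊕ 0b11101111 = 0b10010111.
P[1]: D(K, 0b00011100) = 0b01001100; 0b01001100 ⊕ 0b11101000 = 0b10100100.
P[2]: D(K, 0b00101010) = 0b10111010; 0b10111010 ⊕ 0b00011100 = 0b10100110.
P[3]: D(K, 0b00000001) = 0b01100011; 0b01100011 ⊕ 0b00101010 = 0b01001001.

P[0] = 0b10010111, P[1] = 0b10100100, P[2] = 0b10100110, P[3] = 0b01001001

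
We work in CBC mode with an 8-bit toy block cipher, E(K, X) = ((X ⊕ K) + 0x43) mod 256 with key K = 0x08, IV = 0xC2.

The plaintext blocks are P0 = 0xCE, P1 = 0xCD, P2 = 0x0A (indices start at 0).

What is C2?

CBC encryption: C_i = E(K, P_i ⊕ C_{i−1}), with C_{−1} = IV.
C0: P0 ⊕ 0xC2 = 0x0C; E(K, 0x0C) = 0x47.
C1: P1 ⊕ 0x47 = 0x8A; E(K, 0x8A) = 0xC5.
C2: P2 ⊕ 0xC5 = 0xCF; E(K, 0xCF) = 0x0A.

C2 = 0x0A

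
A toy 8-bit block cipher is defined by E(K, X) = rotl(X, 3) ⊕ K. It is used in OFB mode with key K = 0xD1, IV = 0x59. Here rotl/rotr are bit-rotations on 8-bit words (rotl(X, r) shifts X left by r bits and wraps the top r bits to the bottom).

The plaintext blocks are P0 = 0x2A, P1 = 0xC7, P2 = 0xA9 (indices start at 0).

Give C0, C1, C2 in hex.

OFB encryption: S_i = E(K, S_{i−1}) with S_{−1} = IV; C_i = P_i ⊕ S_i.
C0: S = E(K, 0x59) = 0x1B; 0x2A ⊕ 0x1B = 0x31.
C1: S = E(K, 0x1B) = 0x09; 0xC7 ⊕ 0x09 = 0xCE.
C2: S = E(K, 0x09) = 0x99; 0xA9 ⊕ 0x99 = 0x30.

C0 = 0x31, C1 = 0xCE, C2 = 0x30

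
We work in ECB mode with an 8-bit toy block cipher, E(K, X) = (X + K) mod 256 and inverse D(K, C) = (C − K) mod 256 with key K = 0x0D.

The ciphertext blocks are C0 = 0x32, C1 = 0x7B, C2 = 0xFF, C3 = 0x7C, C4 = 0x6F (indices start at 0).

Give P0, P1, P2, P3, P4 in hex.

ECB decryption: P_i = D(K, C_i).
P0: D(K, 0x32) = 0x25.
P1: D(K, 0x7B) = 0x6E.
P2: D(K, 0xFF) = 0xF2.
P3: D(K, 0x7C) = 0x6F.
P4: D(K, 0x6F) = 0x62.

P0 = 0x25, P1 = 0x6E, P2 = 0xF2, P3 = 0x6F, P4 = 0x62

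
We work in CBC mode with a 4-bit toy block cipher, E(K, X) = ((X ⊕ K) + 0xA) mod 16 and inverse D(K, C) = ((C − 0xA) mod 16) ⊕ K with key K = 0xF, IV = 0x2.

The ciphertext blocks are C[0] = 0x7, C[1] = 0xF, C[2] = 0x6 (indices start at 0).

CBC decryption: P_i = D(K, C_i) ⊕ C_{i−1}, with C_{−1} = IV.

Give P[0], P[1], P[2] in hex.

P[0]: D(K, 0x7) = 0x2; 0x2 ⊕ 0x2 = 0x0.
P[1]: D(K, 0xF) = 0xA; 0xA ⊕ 0x7 = 0xD.
P[2]: D(K, 0x6) = 0x3; 0x3 ⊕ 0xF = 0xC.

P[0] = 0x0, P[1] = 0xD, P[2] = 0xC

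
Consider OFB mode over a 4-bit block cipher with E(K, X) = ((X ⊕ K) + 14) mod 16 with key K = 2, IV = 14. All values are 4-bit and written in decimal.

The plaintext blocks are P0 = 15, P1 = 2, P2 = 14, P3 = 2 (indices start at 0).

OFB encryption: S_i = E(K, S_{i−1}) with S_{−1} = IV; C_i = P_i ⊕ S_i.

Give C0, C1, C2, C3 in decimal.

C0: S = E(K, 14) = 10; 15 ⊕ 10 = 5.
C1: S = E(K, 10) = 6; 2 ⊕ 6 = 4.
C2: S = E(K, 6) = 2; 14 ⊕ 2 = 12.
C3: S = E(K, 2) = 14; 2 ⊕ 14 = 12.

C0 = 5, C1 = 4, C2 = 12, C3 = 12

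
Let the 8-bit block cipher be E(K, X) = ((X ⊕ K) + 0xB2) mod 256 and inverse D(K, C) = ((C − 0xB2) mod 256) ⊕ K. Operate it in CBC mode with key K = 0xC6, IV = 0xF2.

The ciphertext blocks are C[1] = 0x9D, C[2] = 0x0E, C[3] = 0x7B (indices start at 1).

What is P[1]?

P[1] = 0xDF

CBC decryption: P_i = D(K, C_i) ⊕ C_{i−1}, with C_{0} = IV.
P[1]: D(K, 0x9D) = 0x2D; 0x2D ⊕ 0xF2 = 0xDF.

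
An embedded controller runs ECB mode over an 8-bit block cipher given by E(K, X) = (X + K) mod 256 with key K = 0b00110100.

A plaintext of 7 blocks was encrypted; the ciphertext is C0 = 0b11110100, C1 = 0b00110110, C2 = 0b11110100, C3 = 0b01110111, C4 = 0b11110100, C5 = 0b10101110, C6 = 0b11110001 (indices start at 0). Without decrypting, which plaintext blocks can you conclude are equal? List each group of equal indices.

P0 = P2 = P4

ECB encrypts each block independently with the same key, so equal ciphertext blocks imply equal plaintext blocks.
C0 = C2 = C4 = 0b11110100, so P0 = P2 = P4.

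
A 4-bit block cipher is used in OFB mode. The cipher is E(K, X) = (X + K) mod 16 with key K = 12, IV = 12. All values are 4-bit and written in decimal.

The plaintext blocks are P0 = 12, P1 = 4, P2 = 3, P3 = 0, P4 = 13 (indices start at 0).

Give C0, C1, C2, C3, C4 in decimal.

OFB encryption: S_i = E(K, S_{i−1}) with S_{−1} = IV; C_i = P_i ⊕ S_i.
C0: S = E(K, 12) = 8; 12 ⊕ 8 = 4.
C1: S = E(K, 8) = 4; 4 ⊕ 4 = 0.
C2: S = E(K, 4) = 0; 3 ⊕ 0 = 3.
C3: S = E(K, 0) = 12; 0 ⊕ 12 = 12.
C4: S = E(K, 12) = 8; 13 ⊕ 8 = 5.

C0 = 4, C1 = 0, C2 = 3, C3 = 12, C4 = 5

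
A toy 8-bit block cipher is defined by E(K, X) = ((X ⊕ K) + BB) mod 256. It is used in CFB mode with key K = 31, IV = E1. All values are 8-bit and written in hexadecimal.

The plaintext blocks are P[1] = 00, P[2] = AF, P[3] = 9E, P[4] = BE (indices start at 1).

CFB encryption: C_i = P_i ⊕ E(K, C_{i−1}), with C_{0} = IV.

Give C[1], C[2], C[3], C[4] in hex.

C[1] = 8B, C[2] = DA, C[3] = 38, C[4] = 7A

C[1]: E(K, E1) = 8B; 00 ⊕ 8B = 8B.
C[2]: E(K, 8B) = 75; AF ⊕ 75 = DA.
C[3]: E(K, DA) = A6; 9E ⊕ A6 = 38.
C[4]: E(K, 38) = C4; BE ⊕ C4 = 7A.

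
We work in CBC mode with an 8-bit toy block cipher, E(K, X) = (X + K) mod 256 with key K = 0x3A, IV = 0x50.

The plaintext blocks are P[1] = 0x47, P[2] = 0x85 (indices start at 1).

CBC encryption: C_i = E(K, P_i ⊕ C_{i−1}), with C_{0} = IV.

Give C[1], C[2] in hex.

C[1] = 0x51, C[2] = 0x0E

C[1]: P[1] ⊕ 0x50 = 0x17; E(K, 0x17) = 0x51.
C[2]: P[2] ⊕ 0x51 = 0xD4; E(K, 0xD4) = 0x0E.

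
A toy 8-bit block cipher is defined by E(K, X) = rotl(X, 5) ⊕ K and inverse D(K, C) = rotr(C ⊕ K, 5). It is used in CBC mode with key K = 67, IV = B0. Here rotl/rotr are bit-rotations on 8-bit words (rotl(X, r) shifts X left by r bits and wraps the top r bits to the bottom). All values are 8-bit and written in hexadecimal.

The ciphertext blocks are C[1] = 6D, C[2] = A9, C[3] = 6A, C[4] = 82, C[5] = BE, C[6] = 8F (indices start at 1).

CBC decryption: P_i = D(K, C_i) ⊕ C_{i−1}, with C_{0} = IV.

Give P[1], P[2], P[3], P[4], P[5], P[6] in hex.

P[1]: D(K, 6D) = 50; 50 ⊕ B0 = E0.
P[2]: D(K, A9) = 76; 76 ⊕ 6D = 1B.
P[3]: D(K, 6A) = 68; 68 ⊕ A9 = C1.
P[4]: D(K, 82) = 2F; 2F ⊕ 6A = 45.
P[5]: D(K, BE) = CE; CE ⊕ 82 = 4C.
P[6]: D(K, 8F) = 47; 47 ⊕ BE = F9.

P[1] = E0, P[2] = 1B, P[3] = C1, P[4] = 45, P[5] = 4C, P[6] = F9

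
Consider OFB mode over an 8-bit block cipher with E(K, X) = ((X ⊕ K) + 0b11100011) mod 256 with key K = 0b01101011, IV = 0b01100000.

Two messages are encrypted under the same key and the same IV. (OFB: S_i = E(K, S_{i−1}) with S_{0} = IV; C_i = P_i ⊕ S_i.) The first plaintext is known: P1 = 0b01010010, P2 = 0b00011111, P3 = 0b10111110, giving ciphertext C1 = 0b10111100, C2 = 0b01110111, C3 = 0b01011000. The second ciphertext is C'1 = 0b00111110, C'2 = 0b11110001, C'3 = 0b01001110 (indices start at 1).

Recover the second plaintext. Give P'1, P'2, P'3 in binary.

In OFB with a reused IV, both messages share the same keystream S_i, so C_i ⊕ C'_i = P_i ⊕ P'_i and thus P'_i = P_i ⊕ C_i ⊕ C'_i.
P'1: 0b01010010 ⊕ 0b10111100 ⊕ 0b00111110 = 0b11010000.
P'2: 0b00011111 ⊕ 0b01110111 ⊕ 0b11110001 = 0b10011001.
P'3: 0b10111110 ⊕ 0b01011000 ⊕ 0b01001110 = 0b10101000.

P'1 = 0b11010000, P'2 = 0b10011001, P'3 = 0b10101000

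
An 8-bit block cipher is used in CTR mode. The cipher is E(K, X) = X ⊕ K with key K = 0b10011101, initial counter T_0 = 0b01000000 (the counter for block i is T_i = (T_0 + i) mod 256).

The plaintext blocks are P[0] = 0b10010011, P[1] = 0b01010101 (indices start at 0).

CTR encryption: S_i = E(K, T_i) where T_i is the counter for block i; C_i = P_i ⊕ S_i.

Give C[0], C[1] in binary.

C[0] = 0b01001110, C[1] = 0b10001001

C[0]: T = 0b01000000, S = E(K, T) = 0b11011101; 0b10010011 ⊕ 0b11011101 = 0b01001110.
C[1]: T = 0b01000001, S = E(K, T) = 0b11011100; 0b01010101 ⊕ 0b11011100 = 0b10001001.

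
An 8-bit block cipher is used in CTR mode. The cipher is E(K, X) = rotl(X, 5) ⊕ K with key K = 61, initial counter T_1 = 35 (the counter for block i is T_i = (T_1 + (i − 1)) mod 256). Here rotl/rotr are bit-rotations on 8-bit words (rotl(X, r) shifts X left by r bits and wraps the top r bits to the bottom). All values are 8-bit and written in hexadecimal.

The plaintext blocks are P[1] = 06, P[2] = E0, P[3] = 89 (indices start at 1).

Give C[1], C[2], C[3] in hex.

C[1] = C1, C[2] = 47, C[3] = 0E

CTR encryption: S_i = E(K, T_i) where T_i is the counter for block i; C_i = P_i ⊕ S_i.
C[1]: T = 35, S = E(K, T) = C7; 06 ⊕ C7 = C1.
C[2]: T = 36, S = E(K, T) = A7; E0 ⊕ A7 = 47.
C[3]: T = 37, S = E(K, T) = 87; 89 ⊕ 87 = 0E.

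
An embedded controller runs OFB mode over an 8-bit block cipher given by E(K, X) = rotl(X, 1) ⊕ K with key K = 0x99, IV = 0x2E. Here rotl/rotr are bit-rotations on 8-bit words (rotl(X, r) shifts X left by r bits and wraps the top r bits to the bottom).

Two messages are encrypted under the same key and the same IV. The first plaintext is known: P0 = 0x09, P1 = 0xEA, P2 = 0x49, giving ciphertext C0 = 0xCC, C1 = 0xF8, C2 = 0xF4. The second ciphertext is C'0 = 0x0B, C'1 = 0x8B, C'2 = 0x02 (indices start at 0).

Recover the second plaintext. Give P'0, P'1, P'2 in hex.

In OFB with a reused IV, both messages share the same keystream S_i, so C_i ⊕ C'_i = P_i ⊕ P'_i and thus P'_i = P_i ⊕ C_i ⊕ C'_i.
P'0: 0x09 ⊕ 0xCC ⊕ 0x0B = 0xCE.
P'1: 0xEA ⊕ 0xF8 ⊕ 0x8B = 0x99.
P'2: 0x49 ⊕ 0xF4 ⊕ 0x02 = 0xBF.

P'0 = 0xCE, P'1 = 0x99, P'2 = 0xBF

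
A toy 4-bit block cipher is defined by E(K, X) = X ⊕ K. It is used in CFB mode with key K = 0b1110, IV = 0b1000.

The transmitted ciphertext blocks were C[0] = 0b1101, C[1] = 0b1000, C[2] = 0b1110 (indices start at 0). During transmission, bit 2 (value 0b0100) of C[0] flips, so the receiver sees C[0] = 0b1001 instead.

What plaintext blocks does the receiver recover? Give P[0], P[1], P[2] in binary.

CFB decryption: P_i = C_i ⊕ E(K, C_{i−1}), with C_{−1} = IV.
Only C[0] changed, to 0b1001. In CFB, a change in C_i flips the same bit in P_i and garbles P_{i+1}. Decrypting the received ciphertext:
P[0]: E(K, 0b1000) = 0b0110; 0b1001 ⊕ 0b0110 = 0b1111.
P[1]: E(K, 0b1001) = 0b0111; 0b1000 ⊕ 0b0111 = 0b1111.
P[2]: E(K, 0b1000) = 0b0110; 0b1110 ⊕ 0b0110 = 0b1000.
Blocks that differ from the original plaintext: P[0], P[1].

P[0] = 0b1111, P[1] = 0b1111, P[2] = 0b1000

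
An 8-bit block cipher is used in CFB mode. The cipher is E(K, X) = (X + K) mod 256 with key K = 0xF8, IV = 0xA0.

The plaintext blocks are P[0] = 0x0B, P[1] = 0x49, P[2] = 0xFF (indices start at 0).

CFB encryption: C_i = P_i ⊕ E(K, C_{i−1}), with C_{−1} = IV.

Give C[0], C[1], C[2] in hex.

C[0] = 0x93, C[1] = 0xC2, C[2] = 0x45

C[0]: E(K, 0xA0) = 0x98; 0x0B ⊕ 0x98 = 0x93.
C[1]: E(K, 0x93) = 0x8B; 0x49 ⊕ 0x8B = 0xC2.
C[2]: E(K, 0xC2) = 0xBA; 0xFF ⊕ 0xBA = 0x45.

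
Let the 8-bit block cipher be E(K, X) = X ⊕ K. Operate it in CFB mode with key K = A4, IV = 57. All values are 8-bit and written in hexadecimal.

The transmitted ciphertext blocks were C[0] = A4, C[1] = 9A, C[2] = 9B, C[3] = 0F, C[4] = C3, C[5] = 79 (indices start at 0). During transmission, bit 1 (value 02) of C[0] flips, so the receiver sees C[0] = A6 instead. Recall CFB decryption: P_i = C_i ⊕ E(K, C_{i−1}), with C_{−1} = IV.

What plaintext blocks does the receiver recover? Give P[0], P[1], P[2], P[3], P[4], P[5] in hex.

Only C[0] changed, to A6. In CFB, a change in C_i flips the same bit in P_i and garbles P_{i+1}. Decrypting the received ciphertext:
P[0]: E(K, 57) = F3; A6 ⊕ F3 = 55.
P[1]: E(K, A6) = 02; 9A ⊕ 02 = 98.
P[2]: E(K, 9A) = 3E; 9B ⊕ 3E = A5.
P[3]: E(K, 9B) = 3F; 0F ⊕ 3F = 30.
P[4]: E(K, 0F) = AB; C3 ⊕ AB = 68.
P[5]: E(K, C3) = 67; 79 ⊕ 67 = 1E.
Blocks that differ from the original plaintext: P[0], P[1].

P[0] = 55, P[1] = 98, P[2] = A5, P[3] = 30, P[4] = 68, P[5] = 1E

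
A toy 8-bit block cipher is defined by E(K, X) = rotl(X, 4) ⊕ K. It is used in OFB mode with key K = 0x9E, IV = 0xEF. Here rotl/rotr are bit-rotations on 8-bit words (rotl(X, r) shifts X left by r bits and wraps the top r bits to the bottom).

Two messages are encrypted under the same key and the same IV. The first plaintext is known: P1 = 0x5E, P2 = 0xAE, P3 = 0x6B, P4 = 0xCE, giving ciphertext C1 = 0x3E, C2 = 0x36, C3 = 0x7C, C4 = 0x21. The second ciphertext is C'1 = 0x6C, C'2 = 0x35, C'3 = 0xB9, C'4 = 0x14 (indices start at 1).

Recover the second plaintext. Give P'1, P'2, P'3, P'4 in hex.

In OFB with a reused IV, both messages share the same keystream S_i, so C_i ⊕ C'_i = P_i ⊕ P'_i and thus P'_i = P_i ⊕ C_i ⊕ C'_i.
P'1: 0x5E ⊕ 0x3E ⊕ 0x6C = 0x0C.
P'2: 0xAE ⊕ 0x36 ⊕ 0x35 = 0xAD.
P'3: 0x6B ⊕ 0x7C ⊕ 0xB9 = 0xAE.
P'4: 0xCE ⊕ 0x21 ⊕ 0x14 = 0xFB.

P'1 = 0x0C, P'2 = 0xAD, P'3 = 0xAE, P'4 = 0xFB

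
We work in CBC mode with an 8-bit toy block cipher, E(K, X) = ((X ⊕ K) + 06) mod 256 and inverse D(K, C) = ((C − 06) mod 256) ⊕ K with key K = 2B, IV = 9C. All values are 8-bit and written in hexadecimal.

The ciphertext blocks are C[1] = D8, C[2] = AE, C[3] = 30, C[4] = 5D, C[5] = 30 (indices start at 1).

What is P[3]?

P[3] = AF

CBC decryption: P_i = D(K, C_i) ⊕ C_{i−1}, with C_{0} = IV.
P[3]: D(K, 30) = 01; 01 ⊕ AE = AF.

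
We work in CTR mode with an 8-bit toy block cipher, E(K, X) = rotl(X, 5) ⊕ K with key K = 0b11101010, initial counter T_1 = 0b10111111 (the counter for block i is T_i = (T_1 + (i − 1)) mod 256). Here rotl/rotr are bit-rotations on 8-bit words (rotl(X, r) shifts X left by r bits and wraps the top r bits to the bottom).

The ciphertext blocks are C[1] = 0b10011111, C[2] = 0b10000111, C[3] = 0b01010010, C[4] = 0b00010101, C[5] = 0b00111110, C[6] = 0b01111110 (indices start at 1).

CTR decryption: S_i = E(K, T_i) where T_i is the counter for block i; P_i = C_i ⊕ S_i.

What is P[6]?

P[6] = 0b00001100

P[6]: T = 0b11000100, S = E(K, T) = 0b01110010; 0b01111110 ⊕ 0b01110010 = 0b00001100.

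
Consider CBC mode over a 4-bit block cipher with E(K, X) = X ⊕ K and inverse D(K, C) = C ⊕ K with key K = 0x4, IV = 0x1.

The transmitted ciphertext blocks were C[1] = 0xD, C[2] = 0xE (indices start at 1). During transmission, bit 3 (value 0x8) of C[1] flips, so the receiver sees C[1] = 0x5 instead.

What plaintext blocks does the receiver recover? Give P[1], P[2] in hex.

CBC decryption: P_i = D(K, C_i) ⊕ C_{i−1}, with C_{0} = IV.
Only C[1] changed, to 0x5. In CBC, a change in C_i garbles P_i and flips the same bit in P_{i+1}. Decrypting the received ciphertext:
P[1]: D(K, 0x5) = 0x1; 0x1 ⊕ 0x1 = 0x0.
P[2]: D(K, 0xE) = 0xA; 0xA ⊕ 0x5 = 0xF.
Blocks that differ from the original plaintext: P[1], P[2].

P[1] = 0x0, P[2] = 0xF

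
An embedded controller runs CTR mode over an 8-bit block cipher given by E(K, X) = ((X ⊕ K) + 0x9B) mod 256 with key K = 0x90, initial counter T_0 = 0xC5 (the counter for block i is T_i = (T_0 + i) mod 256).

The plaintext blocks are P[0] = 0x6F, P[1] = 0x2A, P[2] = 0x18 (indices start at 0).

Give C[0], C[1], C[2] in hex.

C[0] = 0x9F, C[1] = 0xDB, C[2] = 0xEA

CTR encryption: S_i = E(K, T_i) where T_i is the counter for block i; C_i = P_i ⊕ S_i.
C[0]: T = 0xC5, S = E(K, T) = 0xF0; 0x6F ⊕ 0xF0 = 0x9F.
C[1]: T = 0xC6, S = E(K, T) = 0xF1; 0x2A ⊕ 0xF1 = 0xDB.
C[2]: T = 0xC7, S = E(K, T) = 0xF2; 0x18 ⊕ 0xF2 = 0xEA.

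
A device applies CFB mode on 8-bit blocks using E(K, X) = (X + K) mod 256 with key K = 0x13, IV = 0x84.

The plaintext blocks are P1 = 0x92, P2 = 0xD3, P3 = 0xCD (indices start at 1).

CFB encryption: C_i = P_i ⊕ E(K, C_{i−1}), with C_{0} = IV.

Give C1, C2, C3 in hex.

C1 = 0x05, C2 = 0xCB, C3 = 0x13

C1: E(K, 0x84) = 0x97; 0x92 ⊕ 0x97 = 0x05.
C2: E(K, 0x05) = 0x18; 0xD3 ⊕ 0x18 = 0xCB.
C3: E(K, 0xCB) = 0xDE; 0xCD ⊕ 0xDE = 0x13.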